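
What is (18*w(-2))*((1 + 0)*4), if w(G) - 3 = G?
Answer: 72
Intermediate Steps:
w(G) = 3 + G
(18*w(-2))*((1 + 0)*4) = (18*(3 - 2))*((1 + 0)*4) = (18*1)*(1*4) = 18*4 = 72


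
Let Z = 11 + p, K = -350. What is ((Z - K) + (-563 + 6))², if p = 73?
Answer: 15129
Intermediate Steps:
Z = 84 (Z = 11 + 73 = 84)
((Z - K) + (-563 + 6))² = ((84 - 1*(-350)) + (-563 + 6))² = ((84 + 350) - 557)² = (434 - 557)² = (-123)² = 15129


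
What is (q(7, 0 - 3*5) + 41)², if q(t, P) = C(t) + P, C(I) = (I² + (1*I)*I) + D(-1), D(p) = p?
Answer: 15129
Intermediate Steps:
C(I) = -1 + 2*I² (C(I) = (I² + (1*I)*I) - 1 = (I² + I*I) - 1 = (I² + I²) - 1 = 2*I² - 1 = -1 + 2*I²)
q(t, P) = -1 + P + 2*t² (q(t, P) = (-1 + 2*t²) + P = -1 + P + 2*t²)
(q(7, 0 - 3*5) + 41)² = ((-1 + (0 - 3*5) + 2*7²) + 41)² = ((-1 + (0 - 15) + 2*49) + 41)² = ((-1 - 15 + 98) + 41)² = (82 + 41)² = 123² = 15129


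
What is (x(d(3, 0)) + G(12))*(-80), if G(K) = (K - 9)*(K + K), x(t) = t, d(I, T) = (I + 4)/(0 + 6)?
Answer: -17560/3 ≈ -5853.3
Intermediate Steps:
d(I, T) = 2/3 + I/6 (d(I, T) = (4 + I)/6 = (4 + I)*(1/6) = 2/3 + I/6)
G(K) = 2*K*(-9 + K) (G(K) = (-9 + K)*(2*K) = 2*K*(-9 + K))
(x(d(3, 0)) + G(12))*(-80) = ((2/3 + (1/6)*3) + 2*12*(-9 + 12))*(-80) = ((2/3 + 1/2) + 2*12*3)*(-80) = (7/6 + 72)*(-80) = (439/6)*(-80) = -17560/3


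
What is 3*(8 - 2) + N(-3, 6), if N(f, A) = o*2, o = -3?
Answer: 12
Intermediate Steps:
N(f, A) = -6 (N(f, A) = -3*2 = -6)
3*(8 - 2) + N(-3, 6) = 3*(8 - 2) - 6 = 3*6 - 6 = 18 - 6 = 12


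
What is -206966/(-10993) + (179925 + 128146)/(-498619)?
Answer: 99810555451/5481318667 ≈ 18.209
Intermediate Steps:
-206966/(-10993) + (179925 + 128146)/(-498619) = -206966*(-1/10993) + 308071*(-1/498619) = 206966/10993 - 308071/498619 = 99810555451/5481318667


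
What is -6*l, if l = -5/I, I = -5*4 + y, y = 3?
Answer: -30/17 ≈ -1.7647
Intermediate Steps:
I = -17 (I = -5*4 + 3 = -20 + 3 = -17)
l = 5/17 (l = -5/(-17) = -5*(-1/17) = 5/17 ≈ 0.29412)
-6*l = -6*5/17 = -30/17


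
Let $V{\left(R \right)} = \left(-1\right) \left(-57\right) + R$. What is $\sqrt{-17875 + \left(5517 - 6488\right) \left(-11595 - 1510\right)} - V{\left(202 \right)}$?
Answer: $-259 + 2 \sqrt{3176770} \approx 3305.7$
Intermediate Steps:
$V{\left(R \right)} = 57 + R$
$\sqrt{-17875 + \left(5517 - 6488\right) \left(-11595 - 1510\right)} - V{\left(202 \right)} = \sqrt{-17875 + \left(5517 - 6488\right) \left(-11595 - 1510\right)} - \left(57 + 202\right) = \sqrt{-17875 - -12724955} - 259 = \sqrt{-17875 + 12724955} - 259 = \sqrt{12707080} - 259 = 2 \sqrt{3176770} - 259 = -259 + 2 \sqrt{3176770}$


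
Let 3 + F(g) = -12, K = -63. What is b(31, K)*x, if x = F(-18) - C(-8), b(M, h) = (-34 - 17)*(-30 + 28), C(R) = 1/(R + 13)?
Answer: -7752/5 ≈ -1550.4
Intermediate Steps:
F(g) = -15 (F(g) = -3 - 12 = -15)
C(R) = 1/(13 + R)
b(M, h) = 102 (b(M, h) = -51*(-2) = 102)
x = -76/5 (x = -15 - 1/(13 - 8) = -15 - 1/5 = -76/5 ≈ -15.200)
b(31, K)*x = 102*(-76/5) = -7752/5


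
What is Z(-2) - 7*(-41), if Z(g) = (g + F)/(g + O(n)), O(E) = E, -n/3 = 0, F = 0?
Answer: 288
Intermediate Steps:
n = 0 (n = -3*0 = 0)
Z(g) = 1 (Z(g) = (g + 0)/(g + 0) = g/g = 1)
Z(-2) - 7*(-41) = 1 - 7*(-41) = 1 + 287 = 288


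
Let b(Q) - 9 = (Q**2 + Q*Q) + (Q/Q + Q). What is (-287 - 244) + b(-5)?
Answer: -476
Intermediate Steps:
b(Q) = 10 + Q + 2*Q**2 (b(Q) = 9 + ((Q**2 + Q*Q) + (Q/Q + Q)) = 9 + ((Q**2 + Q**2) + (1 + Q)) = 9 + (2*Q**2 + (1 + Q)) = 9 + (1 + Q + 2*Q**2) = 10 + Q + 2*Q**2)
(-287 - 244) + b(-5) = (-287 - 244) + (10 - 5 + 2*(-5)**2) = -531 + (10 - 5 + 2*25) = -531 + (10 - 5 + 50) = -531 + 55 = -476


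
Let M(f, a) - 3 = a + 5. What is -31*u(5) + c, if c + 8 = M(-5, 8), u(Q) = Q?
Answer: -147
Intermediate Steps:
M(f, a) = 8 + a (M(f, a) = 3 + (a + 5) = 3 + (5 + a) = 8 + a)
c = 8 (c = -8 + (8 + 8) = -8 + 16 = 8)
-31*u(5) + c = -31*5 + 8 = -155 + 8 = -147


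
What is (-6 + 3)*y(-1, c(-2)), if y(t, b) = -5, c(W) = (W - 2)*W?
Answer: 15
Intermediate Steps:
c(W) = W*(-2 + W) (c(W) = (-2 + W)*W = W*(-2 + W))
(-6 + 3)*y(-1, c(-2)) = (-6 + 3)*(-5) = -3*(-5) = 15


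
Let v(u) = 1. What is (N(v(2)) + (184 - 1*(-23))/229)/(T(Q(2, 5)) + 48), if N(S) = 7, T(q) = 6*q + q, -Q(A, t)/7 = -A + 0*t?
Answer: 905/16717 ≈ 0.054137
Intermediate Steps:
Q(A, t) = 7*A (Q(A, t) = -7*(-A + 0*t) = -7*(-A + 0) = -(-7)*A = 7*A)
T(q) = 7*q
(N(v(2)) + (184 - 1*(-23))/229)/(T(Q(2, 5)) + 48) = (7 + (184 - 1*(-23))/229)/(7*(7*2) + 48) = (7 + (184 + 23)*(1/229))/(7*14 + 48) = (7 + 207*(1/229))/(98 + 48) = (7 + 207/229)/146 = (1810/229)*(1/146) = 905/16717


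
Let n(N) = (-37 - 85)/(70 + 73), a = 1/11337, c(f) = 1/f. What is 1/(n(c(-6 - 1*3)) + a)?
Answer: -1621191/1382971 ≈ -1.1723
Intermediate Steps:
a = 1/11337 ≈ 8.8207e-5
n(N) = -122/143
1/(n(c(-6 - 1*3)) + a) = 1/(-122/143 + 1/11337) = 1/(-1382971/1621191) = -1621191/1382971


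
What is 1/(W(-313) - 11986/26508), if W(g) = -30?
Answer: -13254/403613 ≈ -0.032838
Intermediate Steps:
1/(W(-313) - 11986/26508) = 1/(-30 - 11986/26508) = 1/(-30 - 11986*1/26508) = 1/(-30 - 5993/13254) = 1/(-403613/13254) = -13254/403613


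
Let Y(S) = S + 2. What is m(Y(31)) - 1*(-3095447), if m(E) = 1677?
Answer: 3097124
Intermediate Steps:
Y(S) = 2 + S
m(Y(31)) - 1*(-3095447) = 1677 - 1*(-3095447) = 1677 + 3095447 = 3097124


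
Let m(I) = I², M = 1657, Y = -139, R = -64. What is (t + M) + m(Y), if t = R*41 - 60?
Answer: 18294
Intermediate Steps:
t = -2684 (t = -64*41 - 60 = -2624 - 60 = -2684)
(t + M) + m(Y) = (-2684 + 1657) + (-139)² = -1027 + 19321 = 18294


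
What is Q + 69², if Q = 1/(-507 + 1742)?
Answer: 5879836/1235 ≈ 4761.0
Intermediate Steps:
Q = 1/1235 ≈ 0.00080972
Q + 69² = 1/1235 + 69² = 1/1235 + 4761 = 5879836/1235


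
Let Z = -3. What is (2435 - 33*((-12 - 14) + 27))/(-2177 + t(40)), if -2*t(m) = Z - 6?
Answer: -4804/4345 ≈ -1.1056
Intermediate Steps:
t(m) = 9/2 (t(m) = -(-3 - 6)/2 = -½*(-9) = 9/2)
(2435 - 33*((-12 - 14) + 27))/(-2177 + t(40)) = (2435 - 33*((-12 - 14) + 27))/(-2177 + 9/2) = (2435 - 33*(-26 + 27))/(-4345/2) = (2435 - 33*1)*(-2/4345) = (2435 - 33)*(-2/4345) = 2402*(-2/4345) = -4804/4345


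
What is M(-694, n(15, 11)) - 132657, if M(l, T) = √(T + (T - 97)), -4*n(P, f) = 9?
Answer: -132657 + I*√406/2 ≈ -1.3266e+5 + 10.075*I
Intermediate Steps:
n(P, f) = -9/4 (n(P, f) = -¼*9 = -9/4)
M(l, T) = √(-97 + 2*T) (M(l, T) = √(T + (-97 + T)) = √(-97 + 2*T))
M(-694, n(15, 11)) - 132657 = √(-97 + 2*(-9/4)) - 132657 = √(-97 - 9/2) - 132657 = √(-203/2) - 132657 = I*√406/2 - 132657 = -132657 + I*√406/2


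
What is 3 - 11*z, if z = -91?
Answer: 1004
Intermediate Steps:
3 - 11*z = 3 - 11*(-91) = 3 + 1001 = 1004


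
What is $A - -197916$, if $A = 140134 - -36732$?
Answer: $374782$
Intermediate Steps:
$A = 176866$ ($A = 140134 + 36732 = 176866$)
$A - -197916 = 176866 - -197916 = 176866 + 197916 = 374782$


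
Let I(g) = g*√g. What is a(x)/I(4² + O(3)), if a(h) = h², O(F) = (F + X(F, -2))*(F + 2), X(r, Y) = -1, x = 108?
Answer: 2916*√26/169 ≈ 87.981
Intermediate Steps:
O(F) = (-1 + F)*(2 + F) (O(F) = (F - 1)*(F + 2) = (-1 + F)*(2 + F))
I(g) = g^(3/2)
a(x)/I(4² + O(3)) = 108²/((4² + (-2 + 3 + 3²))^(3/2)) = 11664/((16 + (-2 + 3 + 9))^(3/2)) = 11664/((16 + 10)^(3/2)) = 11664/(26^(3/2)) = 11664/((26*√26)) = 11664*(√26/676) = 2916*√26/169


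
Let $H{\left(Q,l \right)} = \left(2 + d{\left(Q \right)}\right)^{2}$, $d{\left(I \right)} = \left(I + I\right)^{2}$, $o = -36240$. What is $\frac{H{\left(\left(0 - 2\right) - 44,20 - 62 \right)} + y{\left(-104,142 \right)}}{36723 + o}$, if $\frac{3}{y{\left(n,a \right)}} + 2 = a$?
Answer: $\frac{3344747281}{22540} \approx 1.4839 \cdot 10^{5}$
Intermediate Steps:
$d{\left(I \right)} = 4 I^{2}$ ($d{\left(I \right)} = \left(2 I\right)^{2} = 4 I^{2}$)
$y{\left(n,a \right)} = \frac{3}{-2 + a}$
$H{\left(Q,l \right)} = \left(2 + 4 Q^{2}\right)^{2}$
$\frac{H{\left(\left(0 - 2\right) - 44,20 - 62 \right)} + y{\left(-104,142 \right)}}{36723 + o} = \frac{4 \left(1 + 2 \left(\left(0 - 2\right) - 44\right)^{2}\right)^{2} + \frac{3}{-2 + 142}}{36723 - 36240} = \frac{4 \left(1 + 2 \left(-2 - 44\right)^{2}\right)^{2} + \frac{3}{140}}{483} = \left(4 \left(1 + 2 \left(-46\right)^{2}\right)^{2} + 3 \cdot \frac{1}{140}\right) \frac{1}{483} = \left(4 \left(1 + 2 \cdot 2116\right)^{2} + \frac{3}{140}\right) \frac{1}{483} = \left(4 \left(1 + 4232\right)^{2} + \frac{3}{140}\right) \frac{1}{483} = \left(4 \cdot 4233^{2} + \frac{3}{140}\right) \frac{1}{483} = \left(4 \cdot 17918289 + \frac{3}{140}\right) \frac{1}{483} = \left(71673156 + \frac{3}{140}\right) \frac{1}{483} = \frac{10034241843}{140} \cdot \frac{1}{483} = \frac{3344747281}{22540}$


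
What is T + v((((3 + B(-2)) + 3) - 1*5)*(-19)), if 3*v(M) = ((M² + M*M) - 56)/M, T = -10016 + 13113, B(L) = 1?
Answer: 58371/19 ≈ 3072.2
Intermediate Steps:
T = 3097
v(M) = (-56 + 2*M²)/(3*M) (v(M) = (((M² + M*M) - 56)/M)/3 = (((M² + M²) - 56)/M)/3 = ((2*M² - 56)/M)/3 = ((-56 + 2*M²)/M)/3 = (-56 + 2*M²)/(3*M))
T + v((((3 + B(-2)) + 3) - 1*5)*(-19)) = 3097 + 2*(-28 + ((((3 + 1) + 3) - 1*5)*(-19))²)/(3*(((((3 + 1) + 3) - 1*5)*(-19)))) = 3097 + 2*(-28 + (((4 + 3) - 5)*(-19))²)/(3*((((4 + 3) - 5)*(-19)))) = 3097 + 2*(-28 + ((7 - 5)*(-19))²)/(3*(((7 - 5)*(-19)))) = 3097 + 2*(-28 + (2*(-19))²)/(3*((2*(-19)))) = 3097 + (⅔)*(-28 + (-38)²)/(-38) = 3097 + (⅔)*(-1/38)*(-28 + 1444) = 3097 + (⅔)*(-1/38)*1416 = 3097 - 472/19 = 58371/19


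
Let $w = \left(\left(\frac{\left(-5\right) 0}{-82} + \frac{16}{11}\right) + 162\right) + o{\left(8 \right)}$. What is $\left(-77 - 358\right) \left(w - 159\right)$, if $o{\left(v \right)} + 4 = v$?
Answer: $- \frac{40455}{11} \approx -3677.7$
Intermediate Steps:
$o{\left(v \right)} = -4 + v$
$w = \frac{1842}{11}$ ($w = \left(\left(\frac{\left(-5\right) 0}{-82} + \frac{16}{11}\right) + 162\right) + \left(-4 + 8\right) = \left(\left(0 \left(- \frac{1}{82}\right) + 16 \cdot \frac{1}{11}\right) + 162\right) + 4 = \left(\left(0 + \frac{16}{11}\right) + 162\right) + 4 = \left(\frac{16}{11} + 162\right) + 4 = \frac{1798}{11} + 4 = \frac{1842}{11} \approx 167.45$)
$\left(-77 - 358\right) \left(w - 159\right) = \left(-77 - 358\right) \left(\frac{1842}{11} - 159\right) = \left(-435\right) \frac{93}{11} = - \frac{40455}{11}$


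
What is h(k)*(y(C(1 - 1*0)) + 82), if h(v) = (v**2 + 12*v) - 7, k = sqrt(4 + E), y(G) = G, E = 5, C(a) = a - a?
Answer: 3116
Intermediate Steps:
C(a) = 0
k = 3 (k = sqrt(4 + 5) = sqrt(9) = 3)
h(v) = -7 + v**2 + 12*v
h(k)*(y(C(1 - 1*0)) + 82) = (-7 + 3**2 + 12*3)*(0 + 82) = (-7 + 9 + 36)*82 = 38*82 = 3116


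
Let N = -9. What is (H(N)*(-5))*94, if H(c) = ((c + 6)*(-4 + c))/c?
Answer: 6110/3 ≈ 2036.7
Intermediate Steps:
H(c) = (-4 + c)*(6 + c)/c (H(c) = ((6 + c)*(-4 + c))/c = ((-4 + c)*(6 + c))/c = (-4 + c)*(6 + c)/c)
(H(N)*(-5))*94 = ((2 - 9 - 24/(-9))*(-5))*94 = ((2 - 9 - 24*(-⅑))*(-5))*94 = ((2 - 9 + 8/3)*(-5))*94 = -13/3*(-5)*94 = (65/3)*94 = 6110/3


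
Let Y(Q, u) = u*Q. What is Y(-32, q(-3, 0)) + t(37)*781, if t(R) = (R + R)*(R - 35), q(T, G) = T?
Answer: 115684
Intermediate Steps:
Y(Q, u) = Q*u
t(R) = 2*R*(-35 + R) (t(R) = (2*R)*(-35 + R) = 2*R*(-35 + R))
Y(-32, q(-3, 0)) + t(37)*781 = -32*(-3) + (2*37*(-35 + 37))*781 = 96 + (2*37*2)*781 = 96 + 148*781 = 96 + 115588 = 115684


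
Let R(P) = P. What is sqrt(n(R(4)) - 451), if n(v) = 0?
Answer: I*sqrt(451) ≈ 21.237*I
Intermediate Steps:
sqrt(n(R(4)) - 451) = sqrt(0 - 451) = sqrt(-451) = I*sqrt(451)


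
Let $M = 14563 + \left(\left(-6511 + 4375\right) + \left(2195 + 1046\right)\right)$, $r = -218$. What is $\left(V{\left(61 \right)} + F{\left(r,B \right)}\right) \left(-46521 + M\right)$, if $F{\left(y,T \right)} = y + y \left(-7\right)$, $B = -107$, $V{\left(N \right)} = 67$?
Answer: $-42422875$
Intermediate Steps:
$F{\left(y,T \right)} = - 6 y$ ($F{\left(y,T \right)} = y - 7 y = - 6 y$)
$M = 15668$ ($M = 14563 + \left(-2136 + 3241\right) = 14563 + 1105 = 15668$)
$\left(V{\left(61 \right)} + F{\left(r,B \right)}\right) \left(-46521 + M\right) = \left(67 - -1308\right) \left(-46521 + 15668\right) = \left(67 + 1308\right) \left(-30853\right) = 1375 \left(-30853\right) = -42422875$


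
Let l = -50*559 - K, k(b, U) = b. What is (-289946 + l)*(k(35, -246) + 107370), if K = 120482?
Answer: -47083989090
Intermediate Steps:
l = -148432 (l = -50*559 - 1*120482 = -27950 - 120482 = -148432)
(-289946 + l)*(k(35, -246) + 107370) = (-289946 - 148432)*(35 + 107370) = -438378*107405 = -47083989090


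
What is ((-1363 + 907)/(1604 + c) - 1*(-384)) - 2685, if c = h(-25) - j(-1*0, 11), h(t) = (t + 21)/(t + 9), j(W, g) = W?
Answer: -4922447/2139 ≈ -2301.3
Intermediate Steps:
h(t) = (21 + t)/(9 + t)
c = ¼ (c = (21 - 25)/(9 - 25) - (-1)*0 = -4/(-16) - 1*0 = -1/16*(-4) + 0 = ¼ + 0 = ¼ ≈ 0.25000)
((-1363 + 907)/(1604 + c) - 1*(-384)) - 2685 = ((-1363 + 907)/(1604 + ¼) - 1*(-384)) - 2685 = (-456/6417/4 + 384) - 2685 = (-456*4/6417 + 384) - 2685 = (-608/2139 + 384) - 2685 = 820768/2139 - 2685 = -4922447/2139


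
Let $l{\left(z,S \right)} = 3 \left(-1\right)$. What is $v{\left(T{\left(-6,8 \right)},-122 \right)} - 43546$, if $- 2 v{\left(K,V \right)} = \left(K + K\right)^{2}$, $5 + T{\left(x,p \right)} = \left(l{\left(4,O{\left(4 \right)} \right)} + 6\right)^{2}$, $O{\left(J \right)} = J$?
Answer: $-43578$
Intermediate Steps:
$l{\left(z,S \right)} = -3$
$T{\left(x,p \right)} = 4$ ($T{\left(x,p \right)} = -5 + \left(-3 + 6\right)^{2} = -5 + 3^{2} = -5 + 9 = 4$)
$v{\left(K,V \right)} = - 2 K^{2}$ ($v{\left(K,V \right)} = - \frac{\left(K + K\right)^{2}}{2} = - \frac{\left(2 K\right)^{2}}{2} = - \frac{4 K^{2}}{2} = - 2 K^{2}$)
$v{\left(T{\left(-6,8 \right)},-122 \right)} - 43546 = - 2 \cdot 4^{2} - 43546 = \left(-2\right) 16 - 43546 = -32 - 43546 = -43578$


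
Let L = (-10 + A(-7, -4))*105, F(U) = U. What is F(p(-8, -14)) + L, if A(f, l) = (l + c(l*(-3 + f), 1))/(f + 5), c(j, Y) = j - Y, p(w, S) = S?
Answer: -5803/2 ≈ -2901.5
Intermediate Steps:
A(f, l) = (-1 + l + l*(-3 + f))/(5 + f) (A(f, l) = (l + (l*(-3 + f) - 1*1))/(f + 5) = (l + (l*(-3 + f) - 1))/(5 + f) = (l + (-1 + l*(-3 + f)))/(5 + f) = (-1 + l + l*(-3 + f))/(5 + f))
L = -5775/2 (L = (-10 + (-1 - 4 - 4*(-3 - 7))/(5 - 7))*105 = (-10 + (-1 - 4 - 4*(-10))/(-2))*105 = (-10 - (-1 - 4 + 40)/2)*105 = (-10 - ½*35)*105 = (-10 - 35/2)*105 = -55/2*105 = -5775/2 ≈ -2887.5)
F(p(-8, -14)) + L = -14 - 5775/2 = -5803/2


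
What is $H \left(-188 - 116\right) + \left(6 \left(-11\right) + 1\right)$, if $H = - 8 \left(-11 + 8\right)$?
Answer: $-7361$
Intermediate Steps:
$H = 24$ ($H = \left(-8\right) \left(-3\right) = 24$)
$H \left(-188 - 116\right) + \left(6 \left(-11\right) + 1\right) = 24 \left(-188 - 116\right) + \left(6 \left(-11\right) + 1\right) = 24 \left(-304\right) + \left(-66 + 1\right) = -7296 - 65 = -7361$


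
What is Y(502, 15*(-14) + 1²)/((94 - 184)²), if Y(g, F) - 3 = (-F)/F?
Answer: 1/4050 ≈ 0.00024691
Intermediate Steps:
Y(g, F) = 2 (Y(g, F) = 3 + (-F)/F = 3 - 1 = 2)
Y(502, 15*(-14) + 1²)/((94 - 184)²) = 2/((94 - 184)²) = 2/((-90)²) = 2/8100 = 2*(1/8100) = 1/4050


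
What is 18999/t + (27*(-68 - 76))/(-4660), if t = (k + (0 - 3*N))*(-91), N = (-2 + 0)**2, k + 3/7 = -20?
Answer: 25002207/3437915 ≈ 7.2725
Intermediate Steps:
k = -143/7 (k = -3/7 - 20 = -143/7 ≈ -20.429)
N = 4 (N = (-2)**2 = 4)
t = 2951 (t = (-143/7 + (0 - 3*4))*(-91) = (-143/7 + (0 - 12))*(-91) = (-143/7 - 12)*(-91) = -227/7*(-91) = 2951)
18999/t + (27*(-68 - 76))/(-4660) = 18999/2951 + (27*(-68 - 76))/(-4660) = 18999*(1/2951) + (27*(-144))*(-1/4660) = 18999/2951 - 3888*(-1/4660) = 18999/2951 + 972/1165 = 25002207/3437915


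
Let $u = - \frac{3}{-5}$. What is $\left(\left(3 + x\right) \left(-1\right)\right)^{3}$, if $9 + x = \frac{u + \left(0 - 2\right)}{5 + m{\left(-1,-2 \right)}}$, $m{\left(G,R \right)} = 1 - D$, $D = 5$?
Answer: $\frac{50653}{125} \approx 405.22$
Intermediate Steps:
$u = \frac{3}{5}$ ($u = \left(-3\right) \left(- \frac{1}{5}\right) = \frac{3}{5} \approx 0.6$)
$m{\left(G,R \right)} = -4$ ($m{\left(G,R \right)} = 1 - 5 = -4$)
$x = - \frac{52}{5}$ ($x = -9 + \frac{\frac{3}{5} + \left(0 - 2\right)}{5 - 4} = -9 + \frac{\frac{3}{5} - 2}{1} = -9 - \frac{7}{5} = - \frac{52}{5} \approx -10.4$)
$\left(\left(3 + x\right) \left(-1\right)\right)^{3} = \left(\left(3 - \frac{52}{5}\right) \left(-1\right)\right)^{3} = \left(\left(- \frac{37}{5}\right) \left(-1\right)\right)^{3} = \left(\frac{37}{5}\right)^{3} = \frac{50653}{125}$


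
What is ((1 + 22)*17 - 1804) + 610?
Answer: -803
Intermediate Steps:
((1 + 22)*17 - 1804) + 610 = (23*17 - 1804) + 610 = (391 - 1804) + 610 = -1413 + 610 = -803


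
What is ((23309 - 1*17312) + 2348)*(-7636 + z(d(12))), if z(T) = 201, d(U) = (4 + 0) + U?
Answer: -62045075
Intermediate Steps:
d(U) = 4 + U
((23309 - 1*17312) + 2348)*(-7636 + z(d(12))) = ((23309 - 1*17312) + 2348)*(-7636 + 201) = ((23309 - 17312) + 2348)*(-7435) = (5997 + 2348)*(-7435) = 8345*(-7435) = -62045075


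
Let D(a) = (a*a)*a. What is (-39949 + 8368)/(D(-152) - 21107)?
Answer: 31581/3532915 ≈ 0.0089391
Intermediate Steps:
D(a) = a**3 (D(a) = a**2*a = a**3)
(-39949 + 8368)/(D(-152) - 21107) = (-39949 + 8368)/((-152)**3 - 21107) = -31581/(-3511808 - 21107) = -31581/(-3532915) = -31581*(-1/3532915) = 31581/3532915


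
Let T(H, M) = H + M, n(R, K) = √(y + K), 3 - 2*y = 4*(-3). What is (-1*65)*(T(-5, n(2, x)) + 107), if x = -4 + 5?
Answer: -6630 - 65*√34/2 ≈ -6819.5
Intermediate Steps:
y = 15/2 (y = 3/2 - 2*(-3) = 3/2 - ½*(-12) = 3/2 + 6 = 15/2 ≈ 7.5000)
x = 1
n(R, K) = √(15/2 + K)
(-1*65)*(T(-5, n(2, x)) + 107) = (-1*65)*((-5 + √(30 + 4*1)/2) + 107) = -65*((-5 + √(30 + 4)/2) + 107) = -65*((-5 + √34/2) + 107) = -65*(102 + √34/2) = -6630 - 65*√34/2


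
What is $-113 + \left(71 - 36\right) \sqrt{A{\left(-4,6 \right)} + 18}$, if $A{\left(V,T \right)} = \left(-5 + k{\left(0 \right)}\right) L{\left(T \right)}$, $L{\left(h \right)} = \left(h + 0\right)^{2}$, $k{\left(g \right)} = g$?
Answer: $-113 + 315 i \sqrt{2} \approx -113.0 + 445.48 i$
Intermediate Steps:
$L{\left(h \right)} = h^{2}$
$A{\left(V,T \right)} = - 5 T^{2}$ ($A{\left(V,T \right)} = \left(-5 + 0\right) T^{2} = - 5 T^{2}$)
$-113 + \left(71 - 36\right) \sqrt{A{\left(-4,6 \right)} + 18} = -113 + \left(71 - 36\right) \sqrt{- 5 \cdot 6^{2} + 18} = -113 + 35 \sqrt{\left(-5\right) 36 + 18} = -113 + 35 \sqrt{-180 + 18} = -113 + 35 \sqrt{-162} = -113 + 35 \cdot 9 i \sqrt{2} = -113 + 315 i \sqrt{2}$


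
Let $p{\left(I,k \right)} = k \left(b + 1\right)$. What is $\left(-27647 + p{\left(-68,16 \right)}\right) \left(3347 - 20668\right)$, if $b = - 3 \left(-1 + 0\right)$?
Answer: $477765143$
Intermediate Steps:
$b = 3$ ($b = \left(-3\right) \left(-1\right) = 3$)
$p{\left(I,k \right)} = 4 k$ ($p{\left(I,k \right)} = k \left(3 + 1\right) = k 4 = 4 k$)
$\left(-27647 + p{\left(-68,16 \right)}\right) \left(3347 - 20668\right) = \left(-27647 + 4 \cdot 16\right) \left(3347 - 20668\right) = \left(-27647 + 64\right) \left(-17321\right) = \left(-27583\right) \left(-17321\right) = 477765143$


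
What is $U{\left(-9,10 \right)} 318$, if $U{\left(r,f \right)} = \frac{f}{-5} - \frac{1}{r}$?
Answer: $- \frac{1802}{3} \approx -600.67$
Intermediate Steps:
$U{\left(r,f \right)} = - \frac{1}{r} - \frac{f}{5}$ ($U{\left(r,f \right)} = f \left(- \frac{1}{5}\right) - \frac{1}{r} = - \frac{f}{5} - \frac{1}{r} = - \frac{1}{r} - \frac{f}{5}$)
$U{\left(-9,10 \right)} 318 = \left(- \frac{1}{-9} - 2\right) 318 = \left(\left(-1\right) \left(- \frac{1}{9}\right) - 2\right) 318 = \left(\frac{1}{9} - 2\right) 318 = \left(- \frac{17}{9}\right) 318 = - \frac{1802}{3}$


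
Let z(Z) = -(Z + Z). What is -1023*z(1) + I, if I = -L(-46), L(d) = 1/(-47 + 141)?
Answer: 192323/94 ≈ 2046.0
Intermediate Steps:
L(d) = 1/94
z(Z) = -2*Z
I = -1/94 (I = -1*1/94 = -1/94 ≈ -0.010638)
-1023*z(1) + I = -(-2046) - 1/94 = -1023*(-2) - 1/94 = 2046 - 1/94 = 192323/94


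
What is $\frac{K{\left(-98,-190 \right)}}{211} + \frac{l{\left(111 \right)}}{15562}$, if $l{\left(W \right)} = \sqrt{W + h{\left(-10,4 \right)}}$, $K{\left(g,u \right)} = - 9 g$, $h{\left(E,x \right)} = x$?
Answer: $\frac{882}{211} + \frac{\sqrt{115}}{15562} \approx 4.1808$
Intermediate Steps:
$l{\left(W \right)} = \sqrt{4 + W}$ ($l{\left(W \right)} = \sqrt{W + 4} = \sqrt{4 + W}$)
$\frac{K{\left(-98,-190 \right)}}{211} + \frac{l{\left(111 \right)}}{15562} = \frac{\left(-9\right) \left(-98\right)}{211} + \frac{\sqrt{4 + 111}}{15562} = 882 \cdot \frac{1}{211} + \sqrt{115} \cdot \frac{1}{15562} = \frac{882}{211} + \frac{\sqrt{115}}{15562}$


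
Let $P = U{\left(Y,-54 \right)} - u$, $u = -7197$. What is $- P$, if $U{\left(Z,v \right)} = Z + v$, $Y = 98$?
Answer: $-7241$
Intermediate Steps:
$P = 7241$ ($P = \left(98 - 54\right) - -7197 = 44 + 7197 = 7241$)
$- P = \left(-1\right) 7241 = -7241$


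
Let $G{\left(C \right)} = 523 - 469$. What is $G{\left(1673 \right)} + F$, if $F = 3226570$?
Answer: $3226624$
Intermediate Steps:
$G{\left(C \right)} = 54$
$G{\left(1673 \right)} + F = 54 + 3226570 = 3226624$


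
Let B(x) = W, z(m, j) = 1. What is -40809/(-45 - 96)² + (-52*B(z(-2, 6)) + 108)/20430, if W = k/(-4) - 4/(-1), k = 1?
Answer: -30942871/15043290 ≈ -2.0569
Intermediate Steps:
W = 15/4 (W = 1/(-4) - 4/(-1) = 1*(-¼) - 4*(-1) = -¼ + 4 = 15/4 ≈ 3.7500)
B(x) = 15/4
-40809/(-45 - 96)² + (-52*B(z(-2, 6)) + 108)/20430 = -40809/(-45 - 96)² + (-52*15/4 + 108)/20430 = -40809/((-141)²) + (-195 + 108)*(1/20430) = -40809/19881 - 87*1/20430 = -40809*1/19881 - 29/6810 = -13603/6627 - 29/6810 = -30942871/15043290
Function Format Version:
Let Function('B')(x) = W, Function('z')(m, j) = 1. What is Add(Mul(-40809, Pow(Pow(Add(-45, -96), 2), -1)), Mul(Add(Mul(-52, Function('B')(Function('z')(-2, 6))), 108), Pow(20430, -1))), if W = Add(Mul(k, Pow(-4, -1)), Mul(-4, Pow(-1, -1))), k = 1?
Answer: Rational(-30942871, 15043290) ≈ -2.0569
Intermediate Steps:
W = Rational(15, 4) (W = Add(Mul(1, Pow(-4, -1)), Mul(-4, Pow(-1, -1))) = Add(Mul(1, Rational(-1, 4)), Mul(-4, -1)) = Add(Rational(-1, 4), 4) = Rational(15, 4) ≈ 3.7500)
Function('B')(x) = Rational(15, 4)
Add(Mul(-40809, Pow(Pow(Add(-45, -96), 2), -1)), Mul(Add(Mul(-52, Function('B')(Function('z')(-2, 6))), 108), Pow(20430, -1))) = Add(Mul(-40809, Pow(Pow(Add(-45, -96), 2), -1)), Mul(Add(Mul(-52, Rational(15, 4)), 108), Pow(20430, -1))) = Add(Mul(-40809, Pow(Pow(-141, 2), -1)), Mul(Add(-195, 108), Rational(1, 20430))) = Add(Mul(-40809, Pow(19881, -1)), Mul(-87, Rational(1, 20430))) = Add(Mul(-40809, Rational(1, 19881)), Rational(-29, 6810)) = Add(Rational(-13603, 6627), Rational(-29, 6810)) = Rational(-30942871, 15043290)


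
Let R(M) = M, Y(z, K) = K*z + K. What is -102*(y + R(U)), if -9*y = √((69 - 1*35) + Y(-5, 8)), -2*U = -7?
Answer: -357 + 34*√2/3 ≈ -340.97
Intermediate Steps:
U = 7/2 (U = -½*(-7) = 7/2 ≈ 3.5000)
Y(z, K) = K + K*z
y = -√2/9 (y = -√((69 - 1*35) + 8*(1 - 5))/9 = -√((69 - 35) + 8*(-4))/9 = -√(34 - 32)/9 = -√2/9 ≈ -0.15713)
-102*(y + R(U)) = -102*(-√2/9 + 7/2) = -102*(7/2 - √2/9) = -357 + 34*√2/3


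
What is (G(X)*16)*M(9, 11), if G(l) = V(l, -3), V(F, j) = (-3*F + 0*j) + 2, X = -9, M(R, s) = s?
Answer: 5104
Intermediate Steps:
V(F, j) = 2 - 3*F (V(F, j) = (-3*F + 0) + 2 = -3*F + 2 = 2 - 3*F)
G(l) = 2 - 3*l
(G(X)*16)*M(9, 11) = ((2 - 3*(-9))*16)*11 = ((2 + 27)*16)*11 = (29*16)*11 = 464*11 = 5104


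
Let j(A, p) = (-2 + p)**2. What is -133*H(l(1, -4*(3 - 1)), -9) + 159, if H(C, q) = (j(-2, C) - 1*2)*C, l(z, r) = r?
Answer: 104431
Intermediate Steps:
H(C, q) = C*(-2 + (-2 + C)**2) (H(C, q) = ((-2 + C)**2 - 1*2)*C = ((-2 + C)**2 - 2)*C = (-2 + (-2 + C)**2)*C = C*(-2 + (-2 + C)**2))
-133*H(l(1, -4*(3 - 1)), -9) + 159 = -133*(-4*(3 - 1))*(-2 + (-2 - 4*(3 - 1))**2) + 159 = -133*(-4*2)*(-2 + (-2 - 4*2)**2) + 159 = -(-1064)*(-2 + (-2 - 8)**2) + 159 = -(-1064)*(-2 + (-10)**2) + 159 = -(-1064)*(-2 + 100) + 159 = -(-1064)*98 + 159 = -133*(-784) + 159 = 104272 + 159 = 104431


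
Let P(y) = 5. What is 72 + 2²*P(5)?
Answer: 92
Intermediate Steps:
72 + 2²*P(5) = 72 + 2²*5 = 72 + 4*5 = 72 + 20 = 92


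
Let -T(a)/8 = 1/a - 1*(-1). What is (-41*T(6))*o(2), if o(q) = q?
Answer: 2296/3 ≈ 765.33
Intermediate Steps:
T(a) = -8 - 8/a (T(a) = -8*(1/a - 1*(-1)) = -8*(1/a + 1) = -8*(1 + 1/a) = -8 - 8/a)
(-41*T(6))*o(2) = -41*(-8 - 8/6)*2 = -41*(-8 - 8*⅙)*2 = -41*(-8 - 4/3)*2 = -41*(-28/3)*2 = (1148/3)*2 = 2296/3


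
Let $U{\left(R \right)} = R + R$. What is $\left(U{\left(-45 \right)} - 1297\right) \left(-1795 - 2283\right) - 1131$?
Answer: $5655055$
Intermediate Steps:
$U{\left(R \right)} = 2 R$
$\left(U{\left(-45 \right)} - 1297\right) \left(-1795 - 2283\right) - 1131 = \left(2 \left(-45\right) - 1297\right) \left(-1795 - 2283\right) - 1131 = \left(-90 - 1297\right) \left(-4078\right) - 1131 = \left(-1387\right) \left(-4078\right) - 1131 = 5656186 - 1131 = 5655055$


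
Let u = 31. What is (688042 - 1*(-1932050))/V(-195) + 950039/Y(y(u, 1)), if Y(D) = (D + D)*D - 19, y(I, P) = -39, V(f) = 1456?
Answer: 2325948725/1100372 ≈ 2113.8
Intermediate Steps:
Y(D) = -19 + 2*D² (Y(D) = (2*D)*D - 19 = 2*D² - 19 = -19 + 2*D²)
(688042 - 1*(-1932050))/V(-195) + 950039/Y(y(u, 1)) = (688042 - 1*(-1932050))/1456 + 950039/(-19 + 2*(-39)²) = (688042 + 1932050)*(1/1456) + 950039/(-19 + 2*1521) = 2620092*(1/1456) + 950039/(-19 + 3042) = 655023/364 + 950039/3023 = 2325948725/1100372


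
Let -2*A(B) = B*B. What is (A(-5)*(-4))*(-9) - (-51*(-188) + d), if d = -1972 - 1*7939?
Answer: -127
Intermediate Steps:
A(B) = -B²/2 (A(B) = -B*B/2 = -B²/2)
d = -9911 (d = -1972 - 7939 = -9911)
(A(-5)*(-4))*(-9) - (-51*(-188) + d) = (-½*(-5)²*(-4))*(-9) - (-51*(-188) - 9911) = (-½*25*(-4))*(-9) - (9588 - 9911) = -25/2*(-4)*(-9) - 1*(-323) = 50*(-9) + 323 = -450 + 323 = -127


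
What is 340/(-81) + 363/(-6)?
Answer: -10481/162 ≈ -64.698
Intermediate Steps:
340/(-81) + 363/(-6) = 340*(-1/81) + 363*(-⅙) = -340/81 - 121/2 = -10481/162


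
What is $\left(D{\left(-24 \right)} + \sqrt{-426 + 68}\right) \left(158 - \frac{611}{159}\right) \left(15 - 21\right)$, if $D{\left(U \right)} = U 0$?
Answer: $- \frac{49022 i \sqrt{358}}{53} \approx - 17501.0 i$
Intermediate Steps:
$D{\left(U \right)} = 0$
$\left(D{\left(-24 \right)} + \sqrt{-426 + 68}\right) \left(158 - \frac{611}{159}\right) \left(15 - 21\right) = \left(0 + \sqrt{-426 + 68}\right) \left(158 - \frac{611}{159}\right) \left(15 - 21\right) = \left(0 + \sqrt{-358}\right) \left(158 - \frac{611}{159}\right) \left(-6\right) = \left(0 + i \sqrt{358}\right) \left(158 - \frac{611}{159}\right) \left(-6\right) = i \sqrt{358} \cdot \frac{24511}{159} \left(-6\right) = \frac{24511 i \sqrt{358}}{159} \left(-6\right) = - \frac{49022 i \sqrt{358}}{53}$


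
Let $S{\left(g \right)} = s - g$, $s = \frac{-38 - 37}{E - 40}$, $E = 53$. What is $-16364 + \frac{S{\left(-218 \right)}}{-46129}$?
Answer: $- \frac{9813117187}{599677} \approx -16364.0$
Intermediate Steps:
$s = - \frac{75}{13}$ ($s = \frac{-38 - 37}{53 - 40} = - \frac{75}{13} \approx -5.7692$)
$S{\left(g \right)} = - \frac{75}{13} - g$
$-16364 + \frac{S{\left(-218 \right)}}{-46129} = -16364 + \frac{- \frac{75}{13} - -218}{-46129} = -16364 + \left(- \frac{75}{13} + 218\right) \left(- \frac{1}{46129}\right) = -16364 + \frac{2759}{13} \left(- \frac{1}{46129}\right) = -16364 - \frac{2759}{599677} = - \frac{9813117187}{599677}$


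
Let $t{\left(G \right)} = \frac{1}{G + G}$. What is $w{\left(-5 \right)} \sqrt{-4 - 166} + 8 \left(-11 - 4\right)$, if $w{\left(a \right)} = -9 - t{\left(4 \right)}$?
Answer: $-120 - \frac{73 i \sqrt{170}}{8} \approx -120.0 - 118.98 i$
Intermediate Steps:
$t{\left(G \right)} = \frac{1}{2 G}$
$w{\left(a \right)} = - \frac{73}{8}$ ($w{\left(a \right)} = -9 - \frac{1}{2 \cdot 4} = -9 - \frac{1}{2} \cdot \frac{1}{4} = -9 - \frac{1}{8} = - \frac{73}{8}$)
$w{\left(-5 \right)} \sqrt{-4 - 166} + 8 \left(-11 - 4\right) = - \frac{73 \sqrt{-4 - 166}}{8} + 8 \left(-11 - 4\right) = - \frac{73 \sqrt{-170}}{8} + 8 \left(-15\right) = - \frac{73 i \sqrt{170}}{8} - 120 = -120 - \frac{73 i \sqrt{170}}{8}$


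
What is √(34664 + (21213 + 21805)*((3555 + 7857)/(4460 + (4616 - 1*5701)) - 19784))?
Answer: 76*I*√828643515/75 ≈ 29170.0*I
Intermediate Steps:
√(34664 + (21213 + 21805)*((3555 + 7857)/(4460 + (4616 - 1*5701)) - 19784)) = √(34664 + 43018*(11412/(4460 + (4616 - 5701)) - 19784)) = √(34664 + 43018*(11412/(4460 - 1085) - 19784)) = √(34664 + 43018*(11412/3375 - 19784)) = √(34664 + 43018*(11412*(1/3375) - 19784)) = √(34664 + 43018*(1268/375 - 19784)) = √(34664 + 43018*(-7417732/375)) = √(34664 - 319095995176/375) = √(-319082996176/375) = 76*I*√828643515/75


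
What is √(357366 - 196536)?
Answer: 3*√17870 ≈ 401.04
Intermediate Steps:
√(357366 - 196536) = √160830 = 3*√17870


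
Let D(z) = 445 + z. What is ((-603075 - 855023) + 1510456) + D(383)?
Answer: 53186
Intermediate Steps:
((-603075 - 855023) + 1510456) + D(383) = ((-603075 - 855023) + 1510456) + (445 + 383) = (-1458098 + 1510456) + 828 = 52358 + 828 = 53186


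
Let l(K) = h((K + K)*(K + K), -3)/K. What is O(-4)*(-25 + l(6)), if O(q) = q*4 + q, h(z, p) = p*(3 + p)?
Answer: 500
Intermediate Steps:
O(q) = 5*q (O(q) = 4*q + q = 5*q)
l(K) = 0 (l(K) = (-3*(3 - 3))/K = (-3*0)/K = 0/K = 0)
O(-4)*(-25 + l(6)) = (5*(-4))*(-25 + 0) = -20*(-25) = 500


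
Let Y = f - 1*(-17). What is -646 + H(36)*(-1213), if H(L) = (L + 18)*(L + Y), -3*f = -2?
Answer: -3515920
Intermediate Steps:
f = ⅔ (f = -⅓*(-2) = ⅔ ≈ 0.66667)
Y = 53/3 (Y = ⅔ - 1*(-17) = ⅔ + 17 = 53/3 ≈ 17.667)
H(L) = (18 + L)*(53/3 + L) (H(L) = (L + 18)*(L + 53/3) = (18 + L)*(53/3 + L))
-646 + H(36)*(-1213) = -646 + (318 + 36² + (107/3)*36)*(-1213) = -646 + (318 + 1296 + 1284)*(-1213) = -646 + 2898*(-1213) = -646 - 3515274 = -3515920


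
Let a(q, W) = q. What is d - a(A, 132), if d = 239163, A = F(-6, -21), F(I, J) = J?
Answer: 239184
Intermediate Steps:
A = -21
d - a(A, 132) = 239163 - 1*(-21) = 239163 + 21 = 239184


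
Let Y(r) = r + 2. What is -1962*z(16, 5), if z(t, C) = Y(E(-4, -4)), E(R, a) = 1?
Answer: -5886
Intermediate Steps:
Y(r) = 2 + r
z(t, C) = 3 (z(t, C) = 2 + 1 = 3)
-1962*z(16, 5) = -1962*3 = -5886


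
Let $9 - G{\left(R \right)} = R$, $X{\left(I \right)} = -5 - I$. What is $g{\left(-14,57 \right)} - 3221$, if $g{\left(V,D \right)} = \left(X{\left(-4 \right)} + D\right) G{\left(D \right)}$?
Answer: $-5909$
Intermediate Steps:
$G{\left(R \right)} = 9 - R$
$g{\left(V,D \right)} = \left(-1 + D\right) \left(9 - D\right)$ ($g{\left(V,D \right)} = \left(\left(-5 - -4\right) + D\right) \left(9 - D\right) = \left(\left(-5 + 4\right) + D\right) \left(9 - D\right) = \left(-1 + D\right) \left(9 - D\right)$)
$g{\left(-14,57 \right)} - 3221 = - \left(-1 + 57\right) \left(-9 + 57\right) - 3221 = \left(-1\right) 56 \cdot 48 - 3221 = -2688 - 3221 = -5909$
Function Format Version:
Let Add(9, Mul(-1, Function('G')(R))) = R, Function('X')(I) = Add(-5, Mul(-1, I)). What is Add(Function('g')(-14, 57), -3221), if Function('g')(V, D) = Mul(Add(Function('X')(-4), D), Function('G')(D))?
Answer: -5909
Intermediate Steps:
Function('G')(R) = Add(9, Mul(-1, R))
Function('g')(V, D) = Mul(Add(-1, D), Add(9, Mul(-1, D))) (Function('g')(V, D) = Mul(Add(Add(-5, Mul(-1, -4)), D), Add(9, Mul(-1, D))) = Mul(Add(Add(-5, 4), D), Add(9, Mul(-1, D))) = Mul(Add(-1, D), Add(9, Mul(-1, D))))
Add(Function('g')(-14, 57), -3221) = Add(Mul(-1, Add(-1, 57), Add(-9, 57)), -3221) = Add(Mul(-1, 56, 48), -3221) = Add(-2688, -3221) = -5909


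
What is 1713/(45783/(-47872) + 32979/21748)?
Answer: 148619916544/48590167 ≈ 3058.6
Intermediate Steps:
1713/(45783/(-47872) + 32979/21748) = 1713/(45783*(-1/47872) + 32979*(1/21748)) = 1713/(-45783/47872 + 32979/21748) = 1713/(145770501/260280064) = 1713*(260280064/145770501) = 148619916544/48590167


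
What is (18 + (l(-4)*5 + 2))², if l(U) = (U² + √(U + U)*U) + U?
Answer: 3200 - 6400*I*√2 ≈ 3200.0 - 9051.0*I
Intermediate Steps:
l(U) = U + U² + √2*U^(3/2) (l(U) = (U² + √(2*U)*U) + U = (U² + (√2*√U)*U) + U = (U² + √2*U^(3/2)) + U = U + U² + √2*U^(3/2))
(18 + (l(-4)*5 + 2))² = (18 + ((-4 + (-4)² + √2*(-4)^(3/2))*5 + 2))² = (18 + ((-4 + 16 + √2*(-8*I))*5 + 2))² = (18 + ((-4 + 16 - 8*I*√2)*5 + 2))² = (18 + ((12 - 8*I*√2)*5 + 2))² = (18 + ((60 - 40*I*√2) + 2))² = (18 + (62 - 40*I*√2))² = (80 - 40*I*√2)²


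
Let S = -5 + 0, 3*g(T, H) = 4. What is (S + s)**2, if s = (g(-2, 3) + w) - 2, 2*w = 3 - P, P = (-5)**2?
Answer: 2500/9 ≈ 277.78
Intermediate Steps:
P = 25
g(T, H) = 4/3 (g(T, H) = (1/3)*4 = 4/3)
w = -11 (w = (3 - 1*25)/2 = (3 - 25)/2 = (1/2)*(-22) = -11)
S = -5
s = -35/3 (s = (4/3 - 11) - 2 = -29/3 - 2 = -35/3 ≈ -11.667)
(S + s)**2 = (-5 - 35/3)**2 = (-50/3)**2 = 2500/9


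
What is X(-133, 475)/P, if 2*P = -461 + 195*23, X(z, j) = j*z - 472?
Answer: -63647/2012 ≈ -31.634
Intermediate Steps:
X(z, j) = -472 + j*z
P = 2012 (P = (-461 + 195*23)/2 = (-461 + 4485)/2 = (½)*4024 = 2012)
X(-133, 475)/P = (-472 + 475*(-133))/2012 = (-472 - 63175)*(1/2012) = -63647*1/2012 = -63647/2012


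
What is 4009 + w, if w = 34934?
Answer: 38943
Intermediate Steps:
4009 + w = 4009 + 34934 = 38943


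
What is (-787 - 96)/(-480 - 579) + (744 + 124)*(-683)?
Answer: -627820913/1059 ≈ -5.9284e+5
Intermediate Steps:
(-787 - 96)/(-480 - 579) + (744 + 124)*(-683) = -883/(-1059) + 868*(-683) = -883*(-1/1059) - 592844 = 883/1059 - 592844 = -627820913/1059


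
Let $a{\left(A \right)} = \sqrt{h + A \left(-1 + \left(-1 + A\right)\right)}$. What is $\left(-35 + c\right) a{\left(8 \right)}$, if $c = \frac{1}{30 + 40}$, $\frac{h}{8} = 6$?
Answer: $- \frac{4898 \sqrt{6}}{35} \approx -342.79$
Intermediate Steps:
$h = 48$ ($h = 8 \cdot 6 = 48$)
$c = \frac{1}{70} \approx 0.014286$
$a{\left(A \right)} = \sqrt{48 + A \left(-2 + A\right)}$ ($a{\left(A \right)} = \sqrt{48 + A \left(-1 + \left(-1 + A\right)\right)} = \sqrt{48 + A \left(-2 + A\right)}$)
$\left(-35 + c\right) a{\left(8 \right)} = \left(-35 + \frac{1}{70}\right) \sqrt{48 + 8^{2} - 16} = - \frac{2449 \sqrt{48 + 64 - 16}}{70} = - \frac{2449 \sqrt{96}}{70} = - \frac{2449 \cdot 4 \sqrt{6}}{70} = - \frac{4898 \sqrt{6}}{35}$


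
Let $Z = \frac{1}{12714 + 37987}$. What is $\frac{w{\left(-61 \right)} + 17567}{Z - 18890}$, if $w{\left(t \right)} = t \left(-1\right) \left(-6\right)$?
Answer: $- \frac{872107901}{957741889} \approx -0.91059$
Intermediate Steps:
$w{\left(t \right)} = 6 t$ ($w{\left(t \right)} = - t \left(-6\right) = 6 t$)
$Z = \frac{1}{50701} \approx 1.9723 \cdot 10^{-5}$
$\frac{w{\left(-61 \right)} + 17567}{Z - 18890} = \frac{6 \left(-61\right) + 17567}{\frac{1}{50701} - 18890} = \frac{-366 + 17567}{- \frac{957741889}{50701}} = 17201 \left(- \frac{50701}{957741889}\right) = - \frac{872107901}{957741889}$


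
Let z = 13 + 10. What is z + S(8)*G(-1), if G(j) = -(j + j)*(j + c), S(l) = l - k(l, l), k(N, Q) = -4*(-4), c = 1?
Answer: 23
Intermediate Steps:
z = 23
k(N, Q) = 16
S(l) = -16 + l (S(l) = l - 1*16 = l - 16 = -16 + l)
G(j) = -2*j*(1 + j) (G(j) = -(j + j)*(j + 1) = -2*j*(1 + j))
z + S(8)*G(-1) = 23 + (-16 + 8)*(-2*(-1)*(1 - 1)) = 23 - (-16)*(-1)*0 = 23 - 8*0 = 23 + 0 = 23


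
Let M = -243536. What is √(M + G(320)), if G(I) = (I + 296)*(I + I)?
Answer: 4*√9419 ≈ 388.21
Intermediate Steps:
G(I) = 2*I*(296 + I) (G(I) = (296 + I)*(2*I) = 2*I*(296 + I))
√(M + G(320)) = √(-243536 + 2*320*(296 + 320)) = √(-243536 + 2*320*616) = √(-243536 + 394240) = √150704 = 4*√9419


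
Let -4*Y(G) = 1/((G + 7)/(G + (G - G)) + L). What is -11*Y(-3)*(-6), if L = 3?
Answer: -99/10 ≈ -9.9000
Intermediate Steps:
Y(G) = -1/(4*(3 + (7 + G)/G)) (Y(G) = -1/(4*((G + 7)/(G + (G - G)) + 3)) = -1/(4*((7 + G)/(G + 0) + 3)) = -1/(4*((7 + G)/G + 3)) = -1/(4*(3 + (7 + G)/G)))
-11*Y(-3)*(-6) = -(-11)*(-3)/(28 + 16*(-3))*(-6) = -(-11)*(-3)/(28 - 48)*(-6) = -(-11)*(-3)/(-20)*(-6) = -(-11)*(-3)*(-1)/20*(-6) = -11*(-3/20)*(-6) = (33/20)*(-6) = -99/10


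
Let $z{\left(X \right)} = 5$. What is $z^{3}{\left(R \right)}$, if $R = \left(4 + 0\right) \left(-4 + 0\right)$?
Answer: $125$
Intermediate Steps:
$R = -16$ ($R = 4 \left(-4\right) = -16$)
$z^{3}{\left(R \right)} = 5^{3} = 125$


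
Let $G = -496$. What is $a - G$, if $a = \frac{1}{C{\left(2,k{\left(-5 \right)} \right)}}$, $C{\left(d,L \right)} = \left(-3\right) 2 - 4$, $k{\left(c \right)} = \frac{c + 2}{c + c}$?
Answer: $\frac{4959}{10} \approx 495.9$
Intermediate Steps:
$k{\left(c \right)} = \frac{2 + c}{2 c}$
$C{\left(d,L \right)} = -10$ ($C{\left(d,L \right)} = -6 - 4 = -10$)
$a = - \frac{1}{10}$ ($a = \frac{1}{-10} = - \frac{1}{10} \approx -0.1$)
$a - G = - \frac{1}{10} - -496 = - \frac{1}{10} + 496 = \frac{4959}{10}$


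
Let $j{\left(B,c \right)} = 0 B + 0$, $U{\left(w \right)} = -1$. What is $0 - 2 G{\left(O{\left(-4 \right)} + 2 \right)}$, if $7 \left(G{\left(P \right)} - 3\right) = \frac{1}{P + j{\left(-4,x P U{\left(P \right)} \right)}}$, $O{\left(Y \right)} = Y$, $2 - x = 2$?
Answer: $- \frac{41}{7} \approx -5.8571$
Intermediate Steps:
$x = 0$ ($x = 2 - 2 = 0$)
$j{\left(B,c \right)} = 0$ ($j{\left(B,c \right)} = 0 + 0 = 0$)
$G{\left(P \right)} = 3 + \frac{1}{7 P}$ ($G{\left(P \right)} = 3 + \frac{1}{7 \left(P + 0\right)} = 3 + \frac{1}{7 P}$)
$0 - 2 G{\left(O{\left(-4 \right)} + 2 \right)} = 0 - 2 \left(3 + \frac{1}{7 \left(-4 + 2\right)}\right) = 0 - 2 \left(3 + \frac{1}{7 \left(-2\right)}\right) = 0 - 2 \left(3 + \frac{1}{7} \left(- \frac{1}{2}\right)\right) = 0 - 2 \left(3 - \frac{1}{14}\right) = 0 - \frac{41}{7} = - \frac{41}{7}$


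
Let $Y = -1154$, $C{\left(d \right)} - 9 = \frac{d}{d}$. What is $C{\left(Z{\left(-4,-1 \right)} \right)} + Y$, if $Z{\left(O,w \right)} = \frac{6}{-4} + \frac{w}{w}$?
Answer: $-1144$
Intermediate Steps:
$Z{\left(O,w \right)} = - \frac{1}{2}$ ($Z{\left(O,w \right)} = 6 \left(- \frac{1}{4}\right) + 1 = - \frac{3}{2} + 1 = - \frac{1}{2}$)
$C{\left(d \right)} = 10$ ($C{\left(d \right)} = 9 + \frac{d}{d} = 9 + 1 = 10$)
$C{\left(Z{\left(-4,-1 \right)} \right)} + Y = 10 - 1154 = -1144$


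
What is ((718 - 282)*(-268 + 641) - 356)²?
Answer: 26332201984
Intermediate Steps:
((718 - 282)*(-268 + 641) - 356)² = (436*373 - 356)² = (162628 - 356)² = 162272² = 26332201984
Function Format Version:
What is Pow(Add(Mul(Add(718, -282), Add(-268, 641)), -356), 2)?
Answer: 26332201984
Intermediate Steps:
Pow(Add(Mul(Add(718, -282), Add(-268, 641)), -356), 2) = Pow(Add(Mul(436, 373), -356), 2) = Pow(Add(162628, -356), 2) = Pow(162272, 2) = 26332201984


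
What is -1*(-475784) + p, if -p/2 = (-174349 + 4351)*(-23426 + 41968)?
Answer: 6304681616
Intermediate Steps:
p = 6304205832 (p = -2*(-174349 + 4351)*(-23426 + 41968) = -(-339996)*18542 = -2*(-3152102916) = 6304205832)
-1*(-475784) + p = -1*(-475784) + 6304205832 = 475784 + 6304205832 = 6304681616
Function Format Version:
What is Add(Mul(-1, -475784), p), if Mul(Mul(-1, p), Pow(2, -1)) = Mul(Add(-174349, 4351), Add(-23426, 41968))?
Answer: 6304681616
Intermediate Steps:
p = 6304205832 (p = Mul(-2, Mul(Add(-174349, 4351), Add(-23426, 41968))) = Mul(-2, Mul(-169998, 18542)) = Mul(-2, -3152102916) = 6304205832)
Add(Mul(-1, -475784), p) = Add(Mul(-1, -475784), 6304205832) = Add(475784, 6304205832) = 6304681616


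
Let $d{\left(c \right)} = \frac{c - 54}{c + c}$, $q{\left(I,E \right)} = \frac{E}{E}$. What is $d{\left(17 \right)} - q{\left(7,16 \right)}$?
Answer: $- \frac{71}{34} \approx -2.0882$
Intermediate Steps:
$q{\left(I,E \right)} = 1$
$d{\left(c \right)} = \frac{-54 + c}{2 c}$
$d{\left(17 \right)} - q{\left(7,16 \right)} = \frac{-54 + 17}{2 \cdot 17} - 1 = \frac{1}{2} \cdot \frac{1}{17} \left(-37\right) - 1 = - \frac{37}{34} - 1 = - \frac{71}{34}$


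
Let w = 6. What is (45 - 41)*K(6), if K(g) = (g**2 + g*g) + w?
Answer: 312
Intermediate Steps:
K(g) = 6 + 2*g**2 (K(g) = (g**2 + g*g) + 6 = (g**2 + g**2) + 6 = 2*g**2 + 6 = 6 + 2*g**2)
(45 - 41)*K(6) = (45 - 41)*(6 + 2*6**2) = 4*(6 + 2*36) = 4*(6 + 72) = 4*78 = 312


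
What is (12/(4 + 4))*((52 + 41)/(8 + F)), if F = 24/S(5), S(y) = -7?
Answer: 1953/64 ≈ 30.516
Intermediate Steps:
F = -24/7 (F = 24/(-7) = 24*(-⅐) = -24/7 ≈ -3.4286)
(12/(4 + 4))*((52 + 41)/(8 + F)) = (12/(4 + 4))*((52 + 41)/(8 - 24/7)) = (12/8)*(93/(32/7)) = ((⅛)*12)*(93*(7/32)) = (3/2)*(651/32) = 1953/64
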